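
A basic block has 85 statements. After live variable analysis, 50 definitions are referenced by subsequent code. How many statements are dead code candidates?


Dead code = total statements - live definitions
= 85 - 50 = 35

35


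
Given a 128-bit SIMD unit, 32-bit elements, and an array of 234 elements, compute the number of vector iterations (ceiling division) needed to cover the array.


Width = 128 / 32 = 4 elements per vector op
Iterations = ceil(234 / 4) = 59

59


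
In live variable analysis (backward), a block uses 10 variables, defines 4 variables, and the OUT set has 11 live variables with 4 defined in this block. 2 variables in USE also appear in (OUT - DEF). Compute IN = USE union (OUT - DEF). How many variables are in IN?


OUT - DEF: 11 - 4 = 7
|IN| = |USE| + |OUT - DEF| - |USE ∩ (OUT - DEF)| = 10 + 7 - 2 = 15

15


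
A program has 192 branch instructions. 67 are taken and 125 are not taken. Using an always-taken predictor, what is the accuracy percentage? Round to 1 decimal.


Predictor: always-taken
Correct predictions = 67
Accuracy = 67 / 192 * 100 = 34.9%

34.9


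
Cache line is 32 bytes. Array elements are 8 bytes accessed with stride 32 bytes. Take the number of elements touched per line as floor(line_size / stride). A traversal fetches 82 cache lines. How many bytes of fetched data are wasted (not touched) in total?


Elements per line = floor(32 / 32) = 1
Bytes used per line = 1 * 8 = 8
Wasted per line = 32 - 8 = 24
Total wasted = 24 * 82 = 1968

1968


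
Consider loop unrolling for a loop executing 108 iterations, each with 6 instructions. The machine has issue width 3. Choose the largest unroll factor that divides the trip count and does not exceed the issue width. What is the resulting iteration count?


Largest divisor of 108 <= 3 is 3
New iterations = 108 / 3 = 36

36


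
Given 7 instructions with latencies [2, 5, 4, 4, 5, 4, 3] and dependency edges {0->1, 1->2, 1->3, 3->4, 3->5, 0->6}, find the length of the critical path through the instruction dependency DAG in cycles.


Compute longest path through dependency graph: dist(Ik) = max over predecessors of dist + latency(Ik).
dist(I0) = latency 2 = 2
dist(I1) = dist(I0) + 5 = 2 + 5 = 7
dist(I2) = dist(I1) + 4 = 7 + 4 = 11
dist(I3) = dist(I1) + 4 = 7 + 4 = 11
dist(I4) = dist(I3) + 5 = 11 + 5 = 16
dist(I5) = dist(I3) + 4 = 11 + 4 = 15
dist(I6) = dist(I0) + 3 = 2 + 3 = 5
Critical path = max dist = 16

16


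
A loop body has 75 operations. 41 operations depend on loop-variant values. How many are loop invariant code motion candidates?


Invariant candidates = total - loop-dependent
= 75 - 41 = 34

34


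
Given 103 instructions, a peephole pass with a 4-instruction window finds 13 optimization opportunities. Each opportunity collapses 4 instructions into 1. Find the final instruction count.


Each match removes 3 instructions.
Total removed = 13 * 3 = 39
Remaining = 103 - 39 = 64

64


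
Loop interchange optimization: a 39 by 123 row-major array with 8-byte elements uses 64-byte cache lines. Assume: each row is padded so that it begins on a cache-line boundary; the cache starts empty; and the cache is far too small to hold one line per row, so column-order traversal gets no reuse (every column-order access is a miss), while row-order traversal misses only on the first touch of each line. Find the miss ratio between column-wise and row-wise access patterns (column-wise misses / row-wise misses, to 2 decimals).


Each row occupies 123 * 8 = 984 bytes and starts on a line boundary, so it spans ceil(984 / 64) = 16 cache lines.
Row-major traversal misses (one per line touched): 39 * ceil(123 * 8 / 64) = 624
Column-major traversal misses (no reuse, every access misses): 39 * 123 = 4797
Ratio = 4797 / 624 = 7.69

7.69


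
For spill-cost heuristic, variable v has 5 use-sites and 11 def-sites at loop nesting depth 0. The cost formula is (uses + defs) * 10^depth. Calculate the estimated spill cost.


uses + defs = 5 + 11 = 16
10^0 = 1
Spill cost = 16 * 1 = 16

16


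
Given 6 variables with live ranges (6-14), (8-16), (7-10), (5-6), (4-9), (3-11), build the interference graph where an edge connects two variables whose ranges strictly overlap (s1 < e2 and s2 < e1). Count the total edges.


Check all pairs for overlapping intervals.
Two intervals (s1,e1) and (s2,e2) overlap if s1 < e2 and s2 < e1.
v0 (6-14) vs v1..v5: overlaps v1, v2, v4, v5 -> 4
v1 (8-16) vs v2..v5: overlaps v2, v4, v5 -> 3
v2 (7-10) vs v3..v5: overlaps v4, v5 -> 2
v3 (5-6) vs v4..v5: overlaps v4, v5 -> 2
v4 (4-9) vs v5: overlaps v5 -> 1
Total overlapping pairs = 4 + 3 + 2 + 2 + 1 = 12

12


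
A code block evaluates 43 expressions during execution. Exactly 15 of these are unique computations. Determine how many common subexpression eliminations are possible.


CSE count = total expressions - unique expressions
= 43 - 15 = 28

28


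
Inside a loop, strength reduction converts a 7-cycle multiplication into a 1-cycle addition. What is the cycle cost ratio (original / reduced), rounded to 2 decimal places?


Ratio = mult_cost / add_cost = 7 / 1 = 7.0

7.0


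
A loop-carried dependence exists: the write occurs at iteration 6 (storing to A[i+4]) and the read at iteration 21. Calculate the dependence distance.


Distance = read iteration - write iteration
= 21 - 6 = 15

15


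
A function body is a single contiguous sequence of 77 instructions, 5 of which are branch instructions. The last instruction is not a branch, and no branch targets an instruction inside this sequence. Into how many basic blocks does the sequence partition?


With no in-sequence branch targets, the leaders are the first instruction plus the instruction after each branch.
Number of basic blocks = branches + 1
= 5 + 1 = 6

6


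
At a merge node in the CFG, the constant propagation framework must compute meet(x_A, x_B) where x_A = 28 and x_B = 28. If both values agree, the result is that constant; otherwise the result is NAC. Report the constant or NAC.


Meet operation: if both paths give the same constant, result is that constant; if they differ, result is NAC (not-a-constant).
Path A: 28, Path B: 28 -> equal
Result: constant -> 28

28


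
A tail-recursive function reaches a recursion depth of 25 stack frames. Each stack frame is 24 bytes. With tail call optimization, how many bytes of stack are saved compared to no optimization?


Without TCO: 25 * 24 = 600 bytes
With TCO: reuse 1 frame = 24 bytes
Savings = 600 - 24 = 576

576


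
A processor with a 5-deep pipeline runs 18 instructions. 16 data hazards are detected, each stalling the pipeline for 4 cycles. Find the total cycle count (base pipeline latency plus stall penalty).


Base cycles = 5 + 18 - 1 = 22
Total stalls = 16 * 4 = 64
Total = 22 + 64 = 86

86


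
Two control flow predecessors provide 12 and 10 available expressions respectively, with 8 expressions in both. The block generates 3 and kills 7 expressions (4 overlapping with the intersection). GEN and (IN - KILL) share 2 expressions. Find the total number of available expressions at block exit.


IN = intersection of predecessors = 8
IN - KILL = 8 - 4 = 4
|OUT| = |GEN| + |IN - KILL| - |GEN ∩ (IN - KILL)| = 3 + 4 - 2 = 5

5


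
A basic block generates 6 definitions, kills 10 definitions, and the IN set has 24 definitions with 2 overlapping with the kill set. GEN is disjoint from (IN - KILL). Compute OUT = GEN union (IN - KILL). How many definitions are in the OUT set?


IN - KILL: 24 - 2 = 22 surviving definitions
OUT = GEN + surviving = 6 + 22 = 28

28


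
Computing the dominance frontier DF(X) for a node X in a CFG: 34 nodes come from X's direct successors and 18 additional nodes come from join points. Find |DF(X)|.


DF(X) = direct successor contributions + join point contributions
= 34 + 18 = 52

52


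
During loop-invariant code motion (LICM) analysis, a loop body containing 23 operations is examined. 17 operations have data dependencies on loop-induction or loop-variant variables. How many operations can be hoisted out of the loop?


Invariant candidates = total - loop-dependent
= 23 - 17 = 6

6


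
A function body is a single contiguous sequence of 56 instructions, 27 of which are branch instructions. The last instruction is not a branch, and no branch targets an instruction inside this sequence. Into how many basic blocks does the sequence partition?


With no in-sequence branch targets, the leaders are the first instruction plus the instruction after each branch.
Number of basic blocks = branches + 1
= 27 + 1 = 28

28


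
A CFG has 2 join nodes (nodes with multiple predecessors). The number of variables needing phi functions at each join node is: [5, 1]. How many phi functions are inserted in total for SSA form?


Total phi functions = sum of phi functions at each join node
= 5 + 1 = 6

6


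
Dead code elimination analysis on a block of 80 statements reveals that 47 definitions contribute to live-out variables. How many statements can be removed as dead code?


Dead code = total statements - live definitions
= 80 - 47 = 33

33


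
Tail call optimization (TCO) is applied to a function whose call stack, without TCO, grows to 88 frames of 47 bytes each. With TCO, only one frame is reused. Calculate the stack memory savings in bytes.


Without TCO: 88 * 47 = 4136 bytes
With TCO: reuse 1 frame = 47 bytes
Savings = 4136 - 47 = 4089

4089


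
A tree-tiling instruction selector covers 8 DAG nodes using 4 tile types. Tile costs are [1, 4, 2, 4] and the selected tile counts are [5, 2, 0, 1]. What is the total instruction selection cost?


Total cost = sum(count_i * cost_i)
= 5*1 + 2*4 + 0*2 + 1*4
= 17

17


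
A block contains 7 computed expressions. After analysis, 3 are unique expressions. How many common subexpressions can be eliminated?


CSE count = total expressions - unique expressions
= 7 - 3 = 4

4


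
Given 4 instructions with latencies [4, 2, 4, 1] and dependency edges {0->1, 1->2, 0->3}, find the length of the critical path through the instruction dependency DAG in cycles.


Compute longest path through dependency graph: dist(Ik) = max over predecessors of dist + latency(Ik).
dist(I0) = latency 4 = 4
dist(I1) = dist(I0) + 2 = 4 + 2 = 6
dist(I2) = dist(I1) + 4 = 6 + 4 = 10
dist(I3) = dist(I0) + 1 = 4 + 1 = 5
Critical path = max dist = 10

10


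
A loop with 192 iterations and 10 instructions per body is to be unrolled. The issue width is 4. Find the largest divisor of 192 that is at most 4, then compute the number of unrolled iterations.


Largest divisor of 192 <= 4 is 4
New iterations = 192 / 4 = 48

48


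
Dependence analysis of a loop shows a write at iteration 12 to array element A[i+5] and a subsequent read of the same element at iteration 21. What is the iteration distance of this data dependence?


Distance = read iteration - write iteration
= 21 - 12 = 9

9


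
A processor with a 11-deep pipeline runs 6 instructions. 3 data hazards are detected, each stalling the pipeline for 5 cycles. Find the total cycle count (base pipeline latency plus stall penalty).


Base cycles = 11 + 6 - 1 = 16
Total stalls = 3 * 5 = 15
Total = 16 + 15 = 31

31


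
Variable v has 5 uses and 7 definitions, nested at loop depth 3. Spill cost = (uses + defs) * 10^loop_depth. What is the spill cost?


uses + defs = 5 + 7 = 12
10^3 = 1000
Spill cost = 12 * 1000 = 12000

12000


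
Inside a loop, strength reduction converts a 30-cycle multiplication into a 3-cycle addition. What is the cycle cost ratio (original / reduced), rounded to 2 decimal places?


Ratio = mult_cost / add_cost = 30 / 3 = 10.0

10.0


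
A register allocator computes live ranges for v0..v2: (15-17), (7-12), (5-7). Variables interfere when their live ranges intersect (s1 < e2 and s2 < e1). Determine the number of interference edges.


Check all pairs for overlapping intervals.
Two intervals (s1,e1) and (s2,e2) overlap if s1 < e2 and s2 < e1.
v0 (15-17) vs v1..v2: overlaps none -> 0
v1 (7-12) vs v2: overlaps none -> 0
Total overlapping pairs = 0 + 0 = 0

0


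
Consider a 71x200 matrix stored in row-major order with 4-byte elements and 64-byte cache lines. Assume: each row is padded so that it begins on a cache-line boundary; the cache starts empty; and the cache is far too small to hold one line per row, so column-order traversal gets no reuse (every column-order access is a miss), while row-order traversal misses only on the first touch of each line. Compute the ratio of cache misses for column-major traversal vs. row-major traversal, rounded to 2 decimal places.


Each row occupies 200 * 4 = 800 bytes and starts on a line boundary, so it spans ceil(800 / 64) = 13 cache lines.
Row-major traversal misses (one per line touched): 71 * ceil(200 * 4 / 64) = 923
Column-major traversal misses (no reuse, every access misses): 71 * 200 = 14200
Ratio = 14200 / 923 = 15.38

15.38


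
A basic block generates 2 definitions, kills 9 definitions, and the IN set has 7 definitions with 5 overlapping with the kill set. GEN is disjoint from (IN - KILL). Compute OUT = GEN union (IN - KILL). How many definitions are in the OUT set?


IN - KILL: 7 - 5 = 2 surviving definitions
OUT = GEN + surviving = 2 + 2 = 4

4


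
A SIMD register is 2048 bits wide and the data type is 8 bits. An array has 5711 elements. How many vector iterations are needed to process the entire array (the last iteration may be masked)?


Width = 2048 / 8 = 256 elements per vector op
Iterations = ceil(5711 / 256) = 23

23


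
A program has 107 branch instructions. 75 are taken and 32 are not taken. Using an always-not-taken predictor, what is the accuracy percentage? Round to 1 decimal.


Predictor: always-not-taken
Correct predictions = 32
Accuracy = 32 / 107 * 100 = 29.9%

29.9


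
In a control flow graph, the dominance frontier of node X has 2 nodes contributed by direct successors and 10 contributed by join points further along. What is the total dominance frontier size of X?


DF(X) = direct successor contributions + join point contributions
= 2 + 10 = 12

12


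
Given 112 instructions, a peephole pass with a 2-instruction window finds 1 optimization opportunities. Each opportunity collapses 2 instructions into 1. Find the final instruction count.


Each match removes 1 instructions.
Total removed = 1 * 1 = 1
Remaining = 112 - 1 = 111

111


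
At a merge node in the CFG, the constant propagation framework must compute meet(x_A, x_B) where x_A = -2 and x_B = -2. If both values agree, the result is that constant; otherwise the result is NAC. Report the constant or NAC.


Meet operation: if both paths give the same constant, result is that constant; if they differ, result is NAC (not-a-constant).
Path A: -2, Path B: -2 -> equal
Result: constant -> -2

-2


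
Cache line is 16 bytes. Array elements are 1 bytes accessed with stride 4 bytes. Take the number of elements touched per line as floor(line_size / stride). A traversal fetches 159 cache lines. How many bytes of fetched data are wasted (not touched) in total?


Elements per line = floor(16 / 4) = 4
Bytes used per line = 4 * 1 = 4
Wasted per line = 16 - 4 = 12
Total wasted = 12 * 159 = 1908

1908


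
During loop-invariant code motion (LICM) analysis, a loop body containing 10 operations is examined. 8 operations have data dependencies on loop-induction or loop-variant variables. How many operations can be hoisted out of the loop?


Invariant candidates = total - loop-dependent
= 10 - 8 = 2

2


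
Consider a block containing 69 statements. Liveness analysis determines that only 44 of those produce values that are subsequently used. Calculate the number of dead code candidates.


Dead code = total statements - live definitions
= 69 - 44 = 25

25


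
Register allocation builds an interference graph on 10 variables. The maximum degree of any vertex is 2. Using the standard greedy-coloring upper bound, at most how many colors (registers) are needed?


Greedy coloring never needs more than (max_degree + 1) colors: when coloring a vertex, at most max_degree neighbors are already colored.
Upper bound = 2 + 1 = 3

3


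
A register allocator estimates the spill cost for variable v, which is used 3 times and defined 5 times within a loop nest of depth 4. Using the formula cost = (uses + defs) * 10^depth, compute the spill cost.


uses + defs = 3 + 5 = 8
10^4 = 10000
Spill cost = 8 * 10000 = 80000

80000


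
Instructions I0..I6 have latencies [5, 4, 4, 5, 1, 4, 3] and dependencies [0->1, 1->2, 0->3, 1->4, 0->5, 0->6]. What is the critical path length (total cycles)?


Compute longest path through dependency graph: dist(Ik) = max over predecessors of dist + latency(Ik).
dist(I0) = latency 5 = 5
dist(I1) = dist(I0) + 4 = 5 + 4 = 9
dist(I2) = dist(I1) + 4 = 9 + 4 = 13
dist(I3) = dist(I0) + 5 = 5 + 5 = 10
dist(I4) = dist(I1) + 1 = 9 + 1 = 10
dist(I5) = dist(I0) + 4 = 5 + 4 = 9
dist(I6) = dist(I0) + 3 = 5 + 3 = 8
Critical path = max dist = 13

13


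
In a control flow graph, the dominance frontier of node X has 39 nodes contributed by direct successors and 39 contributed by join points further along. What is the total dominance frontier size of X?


DF(X) = direct successor contributions + join point contributions
= 39 + 39 = 78

78


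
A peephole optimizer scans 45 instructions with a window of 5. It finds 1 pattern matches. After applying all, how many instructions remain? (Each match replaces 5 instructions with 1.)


Each match removes 4 instructions.
Total removed = 1 * 4 = 4
Remaining = 45 - 4 = 41

41


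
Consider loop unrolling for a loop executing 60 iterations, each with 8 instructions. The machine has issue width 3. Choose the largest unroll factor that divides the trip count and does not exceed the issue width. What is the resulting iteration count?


Largest divisor of 60 <= 3 is 3
New iterations = 60 / 3 = 20

20


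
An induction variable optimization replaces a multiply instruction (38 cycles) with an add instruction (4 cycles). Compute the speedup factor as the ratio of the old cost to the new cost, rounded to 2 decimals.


Ratio = mult_cost / add_cost = 38 / 4 = 9.5

9.5


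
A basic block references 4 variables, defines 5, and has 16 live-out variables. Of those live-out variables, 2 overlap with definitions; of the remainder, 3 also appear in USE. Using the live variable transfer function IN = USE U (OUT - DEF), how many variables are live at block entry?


OUT - DEF: 16 - 2 = 14
|IN| = |USE| + |OUT - DEF| - |USE ∩ (OUT - DEF)| = 4 + 14 - 3 = 15

15


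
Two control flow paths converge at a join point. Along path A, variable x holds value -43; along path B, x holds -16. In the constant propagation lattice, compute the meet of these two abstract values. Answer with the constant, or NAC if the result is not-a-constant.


Meet operation: if both paths give the same constant, result is that constant; if they differ, result is NAC (not-a-constant).
Path A: -43, Path B: -16 -> differ
Result: not-a-constant -> NAC

NAC


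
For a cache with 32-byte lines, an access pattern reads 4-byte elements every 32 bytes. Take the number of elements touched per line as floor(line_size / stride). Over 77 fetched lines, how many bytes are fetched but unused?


Elements per line = floor(32 / 32) = 1
Bytes used per line = 1 * 4 = 4
Wasted per line = 32 - 4 = 28
Total wasted = 28 * 77 = 2156

2156


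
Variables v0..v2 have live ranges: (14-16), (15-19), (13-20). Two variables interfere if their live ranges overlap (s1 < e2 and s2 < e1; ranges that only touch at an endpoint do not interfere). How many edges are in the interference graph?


Check all pairs for overlapping intervals.
Two intervals (s1,e1) and (s2,e2) overlap if s1 < e2 and s2 < e1.
v0 (14-16) vs v1..v2: overlaps v1, v2 -> 2
v1 (15-19) vs v2: overlaps v2 -> 1
Total overlapping pairs = 2 + 1 = 3

3


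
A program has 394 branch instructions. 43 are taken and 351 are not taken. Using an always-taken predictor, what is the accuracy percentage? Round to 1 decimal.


Predictor: always-taken
Correct predictions = 43
Accuracy = 43 / 394 * 100 = 10.9%

10.9


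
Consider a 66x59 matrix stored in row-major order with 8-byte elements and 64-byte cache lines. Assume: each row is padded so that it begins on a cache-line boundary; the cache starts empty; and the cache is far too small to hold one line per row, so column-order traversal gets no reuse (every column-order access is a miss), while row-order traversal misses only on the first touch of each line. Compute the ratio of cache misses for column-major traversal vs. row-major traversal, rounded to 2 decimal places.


Each row occupies 59 * 8 = 472 bytes and starts on a line boundary, so it spans ceil(472 / 64) = 8 cache lines.
Row-major traversal misses (one per line touched): 66 * ceil(59 * 8 / 64) = 528
Column-major traversal misses (no reuse, every access misses): 66 * 59 = 3894
Ratio = 3894 / 528 = 7.38

7.38


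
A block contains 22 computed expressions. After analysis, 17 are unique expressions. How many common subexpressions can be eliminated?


CSE count = total expressions - unique expressions
= 22 - 17 = 5

5


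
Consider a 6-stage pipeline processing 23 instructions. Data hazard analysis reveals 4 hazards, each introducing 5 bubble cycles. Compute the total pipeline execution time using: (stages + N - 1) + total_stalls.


Base cycles = 6 + 23 - 1 = 28
Total stalls = 4 * 5 = 20
Total = 28 + 20 = 48

48


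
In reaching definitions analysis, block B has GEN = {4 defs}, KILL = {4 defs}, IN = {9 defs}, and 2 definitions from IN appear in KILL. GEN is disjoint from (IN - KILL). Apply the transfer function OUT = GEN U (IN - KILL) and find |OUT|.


IN - KILL: 9 - 2 = 7 surviving definitions
OUT = GEN + surviving = 4 + 7 = 11

11


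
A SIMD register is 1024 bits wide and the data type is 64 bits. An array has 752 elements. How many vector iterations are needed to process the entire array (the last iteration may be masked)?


Width = 1024 / 64 = 16 elements per vector op
Iterations = ceil(752 / 16) = 47

47


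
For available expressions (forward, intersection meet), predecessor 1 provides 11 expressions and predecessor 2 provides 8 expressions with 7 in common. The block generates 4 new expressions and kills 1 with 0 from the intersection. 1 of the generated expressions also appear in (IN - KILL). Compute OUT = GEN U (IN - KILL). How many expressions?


IN = intersection of predecessors = 7
IN - KILL = 7 - 0 = 7
|OUT| = |GEN| + |IN - KILL| - |GEN ∩ (IN - KILL)| = 4 + 7 - 1 = 10

10


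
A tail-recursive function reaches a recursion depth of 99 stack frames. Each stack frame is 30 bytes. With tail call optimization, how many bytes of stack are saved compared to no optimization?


Without TCO: 99 * 30 = 2970 bytes
With TCO: reuse 1 frame = 30 bytes
Savings = 2970 - 30 = 2940

2940


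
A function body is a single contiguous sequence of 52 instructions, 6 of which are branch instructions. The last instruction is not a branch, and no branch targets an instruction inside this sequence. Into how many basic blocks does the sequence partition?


With no in-sequence branch targets, the leaders are the first instruction plus the instruction after each branch.
Number of basic blocks = branches + 1
= 6 + 1 = 7

7


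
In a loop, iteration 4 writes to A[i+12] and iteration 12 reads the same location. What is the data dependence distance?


Distance = read iteration - write iteration
= 12 - 4 = 8

8


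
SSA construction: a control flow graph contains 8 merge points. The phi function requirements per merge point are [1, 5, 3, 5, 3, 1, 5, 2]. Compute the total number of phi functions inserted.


Total phi functions = sum of phi functions at each join node
= 1 + 5 + 3 + 5 + 3 + 1 + 5 + 2 = 25

25


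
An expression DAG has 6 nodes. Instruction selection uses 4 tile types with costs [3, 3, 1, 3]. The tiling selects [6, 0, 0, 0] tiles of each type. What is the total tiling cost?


Total cost = sum(count_i * cost_i)
= 6*3 + 0*3 + 0*1 + 0*3
= 18

18


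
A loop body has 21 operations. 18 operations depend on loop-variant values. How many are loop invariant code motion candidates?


Invariant candidates = total - loop-dependent
= 21 - 18 = 3

3


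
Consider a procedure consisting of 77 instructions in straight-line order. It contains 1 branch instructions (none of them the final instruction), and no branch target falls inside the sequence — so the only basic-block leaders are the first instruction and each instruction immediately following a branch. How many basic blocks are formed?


With no in-sequence branch targets, the leaders are the first instruction plus the instruction after each branch.
Number of basic blocks = branches + 1
= 1 + 1 = 2

2


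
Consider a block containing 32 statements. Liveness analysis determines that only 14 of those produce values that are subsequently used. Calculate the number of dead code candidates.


Dead code = total statements - live definitions
= 32 - 14 = 18

18


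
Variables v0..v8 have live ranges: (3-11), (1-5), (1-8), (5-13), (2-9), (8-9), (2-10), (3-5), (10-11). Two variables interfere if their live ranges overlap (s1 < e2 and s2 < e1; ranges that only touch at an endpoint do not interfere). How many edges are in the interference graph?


Check all pairs for overlapping intervals.
Two intervals (s1,e1) and (s2,e2) overlap if s1 < e2 and s2 < e1.
v0 (3-11) vs v1..v8: overlaps v1, v2, v3, v4, v5, v6, v7, v8 -> 8
v1 (1-5) vs v2..v8: overlaps v2, v4, v6, v7 -> 4
v2 (1-8) vs v3..v8: overlaps v3, v4, v6, v7 -> 4
v3 (5-13) vs v4..v8: overlaps v4, v5, v6, v8 -> 4
v4 (2-9) vs v5..v8: overlaps v5, v6, v7 -> 3
v5 (8-9) vs v6..v8: overlaps v6 -> 1
v6 (2-10) vs v7..v8: overlaps v7 -> 1
v7 (3-5) vs v8: overlaps none -> 0
Total overlapping pairs = 8 + 4 + 4 + 4 + 3 + 1 + 1 + 0 = 25

25


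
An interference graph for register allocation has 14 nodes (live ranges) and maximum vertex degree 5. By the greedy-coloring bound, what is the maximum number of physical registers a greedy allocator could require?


Greedy coloring never needs more than (max_degree + 1) colors: when coloring a vertex, at most max_degree neighbors are already colored.
Upper bound = 5 + 1 = 6

6


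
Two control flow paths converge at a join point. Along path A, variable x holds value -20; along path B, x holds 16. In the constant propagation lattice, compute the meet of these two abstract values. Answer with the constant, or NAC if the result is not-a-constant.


Meet operation: if both paths give the same constant, result is that constant; if they differ, result is NAC (not-a-constant).
Path A: -20, Path B: 16 -> differ
Result: not-a-constant -> NAC

NAC


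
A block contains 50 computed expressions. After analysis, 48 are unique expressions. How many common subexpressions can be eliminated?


CSE count = total expressions - unique expressions
= 50 - 48 = 2

2


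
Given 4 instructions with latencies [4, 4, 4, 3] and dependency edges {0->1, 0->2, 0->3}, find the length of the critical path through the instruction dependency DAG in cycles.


Compute longest path through dependency graph: dist(Ik) = max over predecessors of dist + latency(Ik).
dist(I0) = latency 4 = 4
dist(I1) = dist(I0) + 4 = 4 + 4 = 8
dist(I2) = dist(I0) + 4 = 4 + 4 = 8
dist(I3) = dist(I0) + 3 = 4 + 3 = 7
Critical path = max dist = 8

8


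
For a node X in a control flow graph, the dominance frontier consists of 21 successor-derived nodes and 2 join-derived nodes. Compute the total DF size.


DF(X) = direct successor contributions + join point contributions
= 21 + 2 = 23

23


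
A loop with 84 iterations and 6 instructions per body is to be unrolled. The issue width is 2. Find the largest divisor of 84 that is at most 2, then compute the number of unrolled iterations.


Largest divisor of 84 <= 2 is 2
New iterations = 84 / 2 = 42

42


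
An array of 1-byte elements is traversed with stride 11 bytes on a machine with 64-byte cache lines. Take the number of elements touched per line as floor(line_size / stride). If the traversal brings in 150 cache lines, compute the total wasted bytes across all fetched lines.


Elements per line = floor(64 / 11) = 5
Bytes used per line = 5 * 1 = 5
Wasted per line = 64 - 5 = 59
Total wasted = 59 * 150 = 8850

8850


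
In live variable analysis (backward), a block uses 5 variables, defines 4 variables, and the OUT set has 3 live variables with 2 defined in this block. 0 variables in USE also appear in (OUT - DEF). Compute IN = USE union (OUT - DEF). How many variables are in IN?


OUT - DEF: 3 - 2 = 1
|IN| = |USE| + |OUT - DEF| - |USE ∩ (OUT - DEF)| = 5 + 1 - 0 = 6

6


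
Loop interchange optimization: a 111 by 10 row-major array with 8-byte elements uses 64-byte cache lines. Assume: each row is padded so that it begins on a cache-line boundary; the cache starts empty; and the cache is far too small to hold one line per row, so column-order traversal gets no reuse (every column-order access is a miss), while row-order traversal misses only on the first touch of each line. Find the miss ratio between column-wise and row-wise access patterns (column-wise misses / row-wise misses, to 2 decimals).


Each row occupies 10 * 8 = 80 bytes and starts on a line boundary, so it spans ceil(80 / 64) = 2 cache lines.
Row-major traversal misses (one per line touched): 111 * ceil(10 * 8 / 64) = 222
Column-major traversal misses (no reuse, every access misses): 111 * 10 = 1110
Ratio = 1110 / 222 = 5.0

5.0


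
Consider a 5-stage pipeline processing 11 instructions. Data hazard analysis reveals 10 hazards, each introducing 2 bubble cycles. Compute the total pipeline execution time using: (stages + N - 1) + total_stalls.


Base cycles = 5 + 11 - 1 = 15
Total stalls = 10 * 2 = 20
Total = 15 + 20 = 35

35


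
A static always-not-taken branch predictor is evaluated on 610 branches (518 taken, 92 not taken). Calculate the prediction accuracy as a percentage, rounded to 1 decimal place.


Predictor: always-not-taken
Correct predictions = 92
Accuracy = 92 / 610 * 100 = 15.1%

15.1


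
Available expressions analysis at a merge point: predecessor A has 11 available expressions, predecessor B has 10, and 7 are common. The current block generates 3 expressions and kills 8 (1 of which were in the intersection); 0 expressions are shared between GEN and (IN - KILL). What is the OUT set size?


IN = intersection of predecessors = 7
IN - KILL = 7 - 1 = 6
|OUT| = |GEN| + |IN - KILL| - |GEN ∩ (IN - KILL)| = 3 + 6 - 0 = 9

9


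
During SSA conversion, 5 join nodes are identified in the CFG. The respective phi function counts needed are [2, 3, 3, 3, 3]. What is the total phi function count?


Total phi functions = sum of phi functions at each join node
= 2 + 3 + 3 + 3 + 3 = 14

14


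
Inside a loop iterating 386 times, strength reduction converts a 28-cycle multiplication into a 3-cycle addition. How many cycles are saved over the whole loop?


Per-iteration saving = 28 - 3 = 25
Total saved = 386 * 25 = 9650

9650


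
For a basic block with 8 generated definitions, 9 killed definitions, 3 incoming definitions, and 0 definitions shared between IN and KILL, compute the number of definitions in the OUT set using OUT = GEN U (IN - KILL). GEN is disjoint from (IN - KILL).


IN - KILL: 3 - 0 = 3 surviving definitions
OUT = GEN + surviving = 8 + 3 = 11

11


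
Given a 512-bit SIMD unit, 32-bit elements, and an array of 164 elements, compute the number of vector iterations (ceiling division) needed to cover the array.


Width = 512 / 32 = 16 elements per vector op
Iterations = ceil(164 / 16) = 11

11


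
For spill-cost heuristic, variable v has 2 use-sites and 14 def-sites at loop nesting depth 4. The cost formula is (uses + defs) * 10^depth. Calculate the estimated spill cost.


uses + defs = 2 + 14 = 16
10^4 = 10000
Spill cost = 16 * 10000 = 160000

160000


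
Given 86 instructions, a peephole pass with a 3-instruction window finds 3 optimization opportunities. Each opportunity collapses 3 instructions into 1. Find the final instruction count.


Each match removes 2 instructions.
Total removed = 3 * 2 = 6
Remaining = 86 - 6 = 80

80


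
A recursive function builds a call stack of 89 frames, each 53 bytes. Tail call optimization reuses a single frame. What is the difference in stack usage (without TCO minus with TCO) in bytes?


Without TCO: 89 * 53 = 4717 bytes
With TCO: reuse 1 frame = 53 bytes
Savings = 4717 - 53 = 4664

4664


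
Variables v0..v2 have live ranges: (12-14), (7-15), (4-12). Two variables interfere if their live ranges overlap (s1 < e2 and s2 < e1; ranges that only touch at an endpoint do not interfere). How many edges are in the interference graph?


Check all pairs for overlapping intervals.
Two intervals (s1,e1) and (s2,e2) overlap if s1 < e2 and s2 < e1.
v0 (12-14) vs v1..v2: overlaps v1 -> 1
v1 (7-15) vs v2: overlaps v2 -> 1
Total overlapping pairs = 1 + 1 = 2

2


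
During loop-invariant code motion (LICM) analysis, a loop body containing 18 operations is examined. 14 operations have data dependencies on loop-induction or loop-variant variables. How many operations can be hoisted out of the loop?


Invariant candidates = total - loop-dependent
= 18 - 14 = 4

4


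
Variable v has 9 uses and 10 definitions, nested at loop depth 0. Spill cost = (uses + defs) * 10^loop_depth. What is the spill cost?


uses + defs = 9 + 10 = 19
10^0 = 1
Spill cost = 19 * 1 = 19

19


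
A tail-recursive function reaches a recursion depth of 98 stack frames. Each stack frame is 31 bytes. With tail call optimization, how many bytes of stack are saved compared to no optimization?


Without TCO: 98 * 31 = 3038 bytes
With TCO: reuse 1 frame = 31 bytes
Savings = 3038 - 31 = 3007

3007


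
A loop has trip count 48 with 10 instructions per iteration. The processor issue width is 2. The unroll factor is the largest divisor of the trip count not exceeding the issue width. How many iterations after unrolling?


Largest divisor of 48 <= 2 is 2
New iterations = 48 / 2 = 24

24


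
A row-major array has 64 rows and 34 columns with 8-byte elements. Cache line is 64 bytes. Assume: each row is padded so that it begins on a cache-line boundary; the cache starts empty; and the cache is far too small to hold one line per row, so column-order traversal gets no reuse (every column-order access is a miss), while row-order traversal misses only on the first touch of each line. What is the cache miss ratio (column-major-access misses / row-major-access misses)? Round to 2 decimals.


Each row occupies 34 * 8 = 272 bytes and starts on a line boundary, so it spans ceil(272 / 64) = 5 cache lines.
Row-major traversal misses (one per line touched): 64 * ceil(34 * 8 / 64) = 320
Column-major traversal misses (no reuse, every access misses): 64 * 34 = 2176
Ratio = 2176 / 320 = 6.8

6.8


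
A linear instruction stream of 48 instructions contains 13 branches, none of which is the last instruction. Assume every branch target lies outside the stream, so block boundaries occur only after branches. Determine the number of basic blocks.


With no in-sequence branch targets, the leaders are the first instruction plus the instruction after each branch.
Number of basic blocks = branches + 1
= 13 + 1 = 14

14


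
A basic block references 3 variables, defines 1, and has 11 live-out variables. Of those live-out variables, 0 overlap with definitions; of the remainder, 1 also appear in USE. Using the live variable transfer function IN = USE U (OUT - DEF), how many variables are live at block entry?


OUT - DEF: 11 - 0 = 11
|IN| = |USE| + |OUT - DEF| - |USE ∩ (OUT - DEF)| = 3 + 11 - 1 = 13

13


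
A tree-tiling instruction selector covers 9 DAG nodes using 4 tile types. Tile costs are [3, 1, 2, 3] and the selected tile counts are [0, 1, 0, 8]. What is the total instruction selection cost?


Total cost = sum(count_i * cost_i)
= 0*3 + 1*1 + 0*2 + 8*3
= 25

25


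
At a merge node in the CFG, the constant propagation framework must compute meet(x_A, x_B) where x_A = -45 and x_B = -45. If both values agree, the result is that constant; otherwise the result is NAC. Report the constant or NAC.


Meet operation: if both paths give the same constant, result is that constant; if they differ, result is NAC (not-a-constant).
Path A: -45, Path B: -45 -> equal
Result: constant -> -45

-45


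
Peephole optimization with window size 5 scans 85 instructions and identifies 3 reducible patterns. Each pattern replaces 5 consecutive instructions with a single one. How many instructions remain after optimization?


Each match removes 4 instructions.
Total removed = 3 * 4 = 12
Remaining = 85 - 12 = 73

73


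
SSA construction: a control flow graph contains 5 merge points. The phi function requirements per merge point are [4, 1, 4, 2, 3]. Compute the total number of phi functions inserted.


Total phi functions = sum of phi functions at each join node
= 4 + 1 + 4 + 2 + 3 = 14

14


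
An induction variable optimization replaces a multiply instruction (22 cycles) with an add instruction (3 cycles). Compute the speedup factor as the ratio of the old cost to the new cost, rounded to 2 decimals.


Ratio = mult_cost / add_cost = 22 / 3 = 7.33

7.33


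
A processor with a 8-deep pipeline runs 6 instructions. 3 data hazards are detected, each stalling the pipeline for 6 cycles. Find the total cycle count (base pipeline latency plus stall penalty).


Base cycles = 8 + 6 - 1 = 13
Total stalls = 3 * 6 = 18
Total = 13 + 18 = 31

31


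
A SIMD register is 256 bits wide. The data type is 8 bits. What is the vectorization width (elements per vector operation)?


Width = SIMD bits / data type bits
= 256 / 8 = 32

32


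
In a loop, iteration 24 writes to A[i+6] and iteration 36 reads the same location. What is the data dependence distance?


Distance = read iteration - write iteration
= 36 - 24 = 12

12


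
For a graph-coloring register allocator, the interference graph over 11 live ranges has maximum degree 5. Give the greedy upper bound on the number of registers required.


Greedy coloring never needs more than (max_degree + 1) colors: when coloring a vertex, at most max_degree neighbors are already colored.
Upper bound = 5 + 1 = 6

6


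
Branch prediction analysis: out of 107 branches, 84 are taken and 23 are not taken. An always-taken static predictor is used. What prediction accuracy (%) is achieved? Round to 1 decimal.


Predictor: always-taken
Correct predictions = 84
Accuracy = 84 / 107 * 100 = 78.5%

78.5


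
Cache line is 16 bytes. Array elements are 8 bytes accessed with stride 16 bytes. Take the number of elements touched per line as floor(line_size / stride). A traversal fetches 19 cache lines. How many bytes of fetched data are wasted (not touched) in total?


Elements per line = floor(16 / 16) = 1
Bytes used per line = 1 * 8 = 8
Wasted per line = 16 - 8 = 8
Total wasted = 8 * 19 = 152

152


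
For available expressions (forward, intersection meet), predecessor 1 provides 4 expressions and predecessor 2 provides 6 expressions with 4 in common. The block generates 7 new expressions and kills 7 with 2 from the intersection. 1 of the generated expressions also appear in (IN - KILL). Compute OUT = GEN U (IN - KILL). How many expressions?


IN = intersection of predecessors = 4
IN - KILL = 4 - 2 = 2
|OUT| = |GEN| + |IN - KILL| - |GEN ∩ (IN - KILL)| = 7 + 2 - 1 = 8

8


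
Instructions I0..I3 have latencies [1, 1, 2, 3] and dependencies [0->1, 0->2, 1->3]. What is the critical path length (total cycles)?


Compute longest path through dependency graph: dist(Ik) = max over predecessors of dist + latency(Ik).
dist(I0) = latency 1 = 1
dist(I1) = dist(I0) + 1 = 1 + 1 = 2
dist(I2) = dist(I0) + 2 = 1 + 2 = 3
dist(I3) = dist(I1) + 3 = 2 + 3 = 5
Critical path = max dist = 5

5
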